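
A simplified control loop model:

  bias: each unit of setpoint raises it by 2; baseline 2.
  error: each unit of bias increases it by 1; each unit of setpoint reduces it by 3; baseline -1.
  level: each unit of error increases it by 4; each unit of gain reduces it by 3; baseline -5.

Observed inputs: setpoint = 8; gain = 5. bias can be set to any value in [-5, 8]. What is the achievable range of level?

-140 to -88

Intervening on bias fixes its value directly, overriding its dependence on setpoint.
Substituting into the error equation gives error = bias - 25.
level becomes 4*bias - 120.
Linear in bias, so extremes are at the endpoints: bias = -5 gives level = -140; bias = 8 gives level = -88.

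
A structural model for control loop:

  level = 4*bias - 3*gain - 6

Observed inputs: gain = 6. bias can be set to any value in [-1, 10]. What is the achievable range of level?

-28 to 16

Substituting into the level equation gives level = 4*bias - 24.
Linear in bias, so extremes are at the endpoints: bias = -1 gives level = -28; bias = 10 gives level = 16.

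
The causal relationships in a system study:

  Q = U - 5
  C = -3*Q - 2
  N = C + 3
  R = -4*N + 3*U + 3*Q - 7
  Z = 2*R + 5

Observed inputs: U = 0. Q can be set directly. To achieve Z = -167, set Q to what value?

Intervening on Q fixes its value directly, overriding its dependence on U.
Substituting into the N equation gives N = -3*Q + 1.
So R = 15*Q - 11.
So Z = 30*Q - 17.
Solve 30*Q - 17 = -167: Q = (-167 + 17) / 30 = -5.

Q = -5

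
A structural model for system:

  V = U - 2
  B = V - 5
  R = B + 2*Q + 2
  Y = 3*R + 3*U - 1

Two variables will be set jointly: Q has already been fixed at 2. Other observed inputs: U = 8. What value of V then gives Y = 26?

V = 0

With Q held at 2:
Intervening on V fixes its value directly, overriding its dependence on U.
Substituting into the R equation gives R = V + 1.
Substituting into the Y equation gives Y = 3*V + 26.
Solve 3*V + 26 = 26: V = (26 - 26) / 3 = 0.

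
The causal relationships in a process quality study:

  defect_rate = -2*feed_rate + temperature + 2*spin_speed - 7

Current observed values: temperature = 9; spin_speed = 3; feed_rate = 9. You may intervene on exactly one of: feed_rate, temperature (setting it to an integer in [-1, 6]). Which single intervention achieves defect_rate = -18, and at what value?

Intervening on feed_rate: defect_rate = -2*feed_rate + 8. Reaching -18 requires feed_rate = 13, outside [-1, 6].
Intervening on temperature: with other inputs at their observed values, defect_rate = temperature - 19. Solving for -18 gives temperature = 1, within [-1, 6].

set temperature = 1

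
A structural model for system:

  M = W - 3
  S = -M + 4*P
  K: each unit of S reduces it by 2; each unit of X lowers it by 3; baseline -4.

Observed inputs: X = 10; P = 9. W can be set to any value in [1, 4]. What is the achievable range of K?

-110 to -104

Substituting into the S equation gives S = -W + 39.
Substituting into the K equation gives K = 2*W - 112.
Linear in W, so extremes are at the endpoints: W = 1 gives K = -110; W = 4 gives K = -104.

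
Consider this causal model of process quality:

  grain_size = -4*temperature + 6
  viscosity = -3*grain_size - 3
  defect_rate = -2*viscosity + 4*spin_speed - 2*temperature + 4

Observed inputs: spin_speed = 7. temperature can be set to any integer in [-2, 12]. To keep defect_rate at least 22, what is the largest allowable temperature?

Substituting into the viscosity equation gives viscosity = 12*temperature - 21.
This gives defect_rate = -26*temperature + 74.
Require -26*temperature + 74 ≥ 22, so temperature ≤ 2.
The largest integer in [-2, 12] satisfying this is 2.

temperature = 2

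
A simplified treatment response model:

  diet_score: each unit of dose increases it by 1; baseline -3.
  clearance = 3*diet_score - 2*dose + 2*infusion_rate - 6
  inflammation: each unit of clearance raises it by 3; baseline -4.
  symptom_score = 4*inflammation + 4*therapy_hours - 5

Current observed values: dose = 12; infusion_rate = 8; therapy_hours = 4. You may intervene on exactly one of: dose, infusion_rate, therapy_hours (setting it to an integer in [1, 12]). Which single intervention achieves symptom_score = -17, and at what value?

set infusion_rate = 1

Intervening on dose: symptom_score = 12*dose + 7. Reaching -17 requires dose = -2, outside [1, 12].
Intervening on infusion_rate: with other inputs at their observed values, symptom_score = 24*infusion_rate - 41. Solving for -17 gives infusion_rate = 1, within [1, 12].
Intervening on therapy_hours: symptom_score = 4*therapy_hours + 135. Reaching -17 requires therapy_hours = -38, outside [1, 12].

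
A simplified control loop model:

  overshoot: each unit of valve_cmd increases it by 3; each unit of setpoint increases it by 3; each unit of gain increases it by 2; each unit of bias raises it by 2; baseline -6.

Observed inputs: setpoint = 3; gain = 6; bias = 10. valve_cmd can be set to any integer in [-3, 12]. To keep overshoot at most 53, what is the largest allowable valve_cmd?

valve_cmd = 6

Substituting into the overshoot equation gives overshoot = 3*valve_cmd + 35.
Require 3*valve_cmd + 35 ≤ 53, so valve_cmd ≤ 6.
The largest integer in [-3, 12] satisfying this is 6.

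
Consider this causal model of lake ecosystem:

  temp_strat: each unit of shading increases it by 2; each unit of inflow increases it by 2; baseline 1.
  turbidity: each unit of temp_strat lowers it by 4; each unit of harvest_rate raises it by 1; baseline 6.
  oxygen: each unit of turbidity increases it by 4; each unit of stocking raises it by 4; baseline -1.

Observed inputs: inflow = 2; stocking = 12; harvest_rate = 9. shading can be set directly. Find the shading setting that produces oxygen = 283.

Substituting into the temp_strat equation gives temp_strat = 2*shading + 5.
Substituting into the turbidity equation gives turbidity = -8*shading - 5.
This gives oxygen = -32*shading + 27.
Solve -32*shading + 27 = 283: shading = (283 - 27) / -32 = -8.

shading = -8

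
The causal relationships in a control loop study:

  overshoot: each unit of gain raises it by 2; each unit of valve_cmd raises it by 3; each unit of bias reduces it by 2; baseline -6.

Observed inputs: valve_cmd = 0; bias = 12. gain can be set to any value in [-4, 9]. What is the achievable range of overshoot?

Substituting into the overshoot equation gives overshoot = 2*gain - 30.
Linear in gain, so extremes are at the endpoints: gain = -4 gives overshoot = -38; gain = 9 gives overshoot = -12.

-38 to -12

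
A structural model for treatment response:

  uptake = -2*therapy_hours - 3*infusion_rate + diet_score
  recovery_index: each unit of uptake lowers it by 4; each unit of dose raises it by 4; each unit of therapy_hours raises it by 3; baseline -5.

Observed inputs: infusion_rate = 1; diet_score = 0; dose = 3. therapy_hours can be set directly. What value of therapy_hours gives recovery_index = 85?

therapy_hours = 6

Substituting into the uptake equation gives uptake = -2*therapy_hours - 3.
This gives recovery_index = 11*therapy_hours + 19.
Solve 11*therapy_hours + 19 = 85: therapy_hours = (85 - 19) / 11 = 6.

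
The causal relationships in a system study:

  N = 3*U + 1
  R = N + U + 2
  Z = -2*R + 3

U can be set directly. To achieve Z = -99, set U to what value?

U = 12

Substituting into the R equation gives R = 4*U + 3.
Substituting into the Z equation gives Z = -8*U - 3.
Solve -8*U - 3 = -99: U = (-99 + 3) / -8 = 12.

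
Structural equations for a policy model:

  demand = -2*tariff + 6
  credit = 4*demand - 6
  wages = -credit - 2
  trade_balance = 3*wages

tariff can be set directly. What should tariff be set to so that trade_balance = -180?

tariff = -5

Substituting into the credit equation gives credit = -8*tariff + 18.
Substituting into the wages equation gives wages = 8*tariff - 20.
This gives trade_balance = 24*tariff - 60.
Solve 24*tariff - 60 = -180: tariff = (-180 + 60) / 24 = -5.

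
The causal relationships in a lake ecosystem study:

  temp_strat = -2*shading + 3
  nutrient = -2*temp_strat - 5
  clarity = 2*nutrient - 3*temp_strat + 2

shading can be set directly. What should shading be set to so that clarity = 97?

Substituting into the nutrient equation gives nutrient = 4*shading - 11.
clarity becomes 14*shading - 29.
Solve 14*shading - 29 = 97: shading = (97 + 29) / 14 = 9.

shading = 9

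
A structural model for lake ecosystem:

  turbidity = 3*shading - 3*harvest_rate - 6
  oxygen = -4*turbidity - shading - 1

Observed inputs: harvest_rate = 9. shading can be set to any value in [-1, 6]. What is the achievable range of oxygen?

53 to 144

Substituting into the turbidity equation gives turbidity = 3*shading - 33.
oxygen becomes -13*shading + 131.
Linear in shading, so extremes are at the endpoints: shading = -1 gives oxygen = 144; shading = 6 gives oxygen = 53.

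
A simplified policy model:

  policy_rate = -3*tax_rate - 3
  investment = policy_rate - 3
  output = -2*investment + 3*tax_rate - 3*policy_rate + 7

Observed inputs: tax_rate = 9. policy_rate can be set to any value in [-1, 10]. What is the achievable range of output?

Intervening on policy_rate fixes its value directly, overriding its dependence on tax_rate.
Substituting into the output equation gives output = -5*policy_rate + 40.
Linear in policy_rate, so extremes are at the endpoints: policy_rate = -1 gives output = 45; policy_rate = 10 gives output = -10.

-10 to 45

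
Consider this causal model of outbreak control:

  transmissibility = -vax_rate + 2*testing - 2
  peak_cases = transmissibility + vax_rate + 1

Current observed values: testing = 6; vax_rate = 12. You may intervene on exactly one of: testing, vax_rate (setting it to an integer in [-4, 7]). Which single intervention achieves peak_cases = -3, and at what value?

set testing = -1

Intervening on testing: with other inputs at their observed values, peak_cases = 2*testing - 1. Solving for -3 gives testing = -1, within [-4, 7].
Intervening on vax_rate: the paths from vax_rate to peak_cases cancel (net effect zero), leaving peak_cases = 11; -3 is unreachable this way.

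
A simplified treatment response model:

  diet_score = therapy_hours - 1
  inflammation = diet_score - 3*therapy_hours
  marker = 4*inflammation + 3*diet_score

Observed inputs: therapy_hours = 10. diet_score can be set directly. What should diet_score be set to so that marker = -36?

Intervening on diet_score fixes its value directly, overriding its dependence on therapy_hours.
Substituting into the inflammation equation gives inflammation = diet_score - 30.
marker becomes 7*diet_score - 120.
Solve 7*diet_score - 120 = -36: diet_score = (-36 + 120) / 7 = 12.

diet_score = 12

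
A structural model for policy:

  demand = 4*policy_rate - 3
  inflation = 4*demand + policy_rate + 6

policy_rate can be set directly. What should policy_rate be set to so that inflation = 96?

Substituting into the inflation equation gives inflation = 17*policy_rate - 6.
Solve 17*policy_rate - 6 = 96: policy_rate = (96 + 6) / 17 = 6.

policy_rate = 6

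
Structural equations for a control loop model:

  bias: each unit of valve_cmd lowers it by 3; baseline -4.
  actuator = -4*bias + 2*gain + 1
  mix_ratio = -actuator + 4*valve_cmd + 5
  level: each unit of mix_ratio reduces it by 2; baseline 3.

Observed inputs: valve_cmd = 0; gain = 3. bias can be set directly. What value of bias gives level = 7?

bias = 0

Intervening on bias fixes its value directly, overriding its dependence on valve_cmd.
Substituting into the actuator equation gives actuator = -4*bias + 7.
Substituting into the mix_ratio equation gives mix_ratio = 4*bias - 2.
level becomes -8*bias + 7.
Solve -8*bias + 7 = 7: bias = (7 - 7) / -8 = 0.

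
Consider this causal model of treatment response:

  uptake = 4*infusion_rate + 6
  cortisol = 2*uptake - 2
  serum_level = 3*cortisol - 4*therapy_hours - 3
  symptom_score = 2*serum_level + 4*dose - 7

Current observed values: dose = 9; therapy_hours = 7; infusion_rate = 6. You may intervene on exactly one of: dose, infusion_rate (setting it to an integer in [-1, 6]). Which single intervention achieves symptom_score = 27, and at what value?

Intervening on dose: symptom_score = 4*dose + 279. Reaching 27 requires dose = -63, outside [-1, 6].
Intervening on infusion_rate: with other inputs at their observed values, symptom_score = 48*infusion_rate + 27. Solving for 27 gives infusion_rate = 0, within [-1, 6].

set infusion_rate = 0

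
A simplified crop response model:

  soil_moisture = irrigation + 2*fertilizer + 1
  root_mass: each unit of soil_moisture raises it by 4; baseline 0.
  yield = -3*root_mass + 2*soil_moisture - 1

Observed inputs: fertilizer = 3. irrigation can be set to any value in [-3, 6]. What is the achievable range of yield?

-131 to -41

Substituting into the soil_moisture equation gives soil_moisture = irrigation + 7.
Substituting into the root_mass equation gives root_mass = 4*irrigation + 28.
This gives yield = -10*irrigation - 71.
Linear in irrigation, so extremes are at the endpoints: irrigation = -3 gives yield = -41; irrigation = 6 gives yield = -131.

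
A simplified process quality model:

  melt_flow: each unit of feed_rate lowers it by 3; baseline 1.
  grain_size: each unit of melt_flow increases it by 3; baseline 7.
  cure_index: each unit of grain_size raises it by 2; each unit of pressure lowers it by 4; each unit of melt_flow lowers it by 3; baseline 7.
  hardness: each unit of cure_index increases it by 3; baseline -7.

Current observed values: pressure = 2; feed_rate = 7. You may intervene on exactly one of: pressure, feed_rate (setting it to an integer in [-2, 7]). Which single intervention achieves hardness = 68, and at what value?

set feed_rate = -1

Intervening on pressure: hardness = -12*pressure - 124. Reaching 68 requires pressure = -16, outside [-2, 7].
Intervening on feed_rate: with other inputs at their observed values, hardness = -27*feed_rate + 41. Solving for 68 gives feed_rate = -1, within [-2, 7].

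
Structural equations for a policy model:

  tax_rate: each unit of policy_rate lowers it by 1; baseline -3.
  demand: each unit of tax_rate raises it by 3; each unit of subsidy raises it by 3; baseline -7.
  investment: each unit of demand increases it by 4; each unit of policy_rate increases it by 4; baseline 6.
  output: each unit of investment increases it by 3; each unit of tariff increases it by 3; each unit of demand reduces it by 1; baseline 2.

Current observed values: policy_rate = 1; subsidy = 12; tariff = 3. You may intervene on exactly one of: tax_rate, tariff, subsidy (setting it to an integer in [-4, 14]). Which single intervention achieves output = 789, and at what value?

set tax_rate = 13

Intervening on tax_rate: with other inputs at their observed values, output = 33*tax_rate + 360. Solving for 789 gives tax_rate = 13, within [-4, 14].
Intervening on tariff: output = 3*tariff + 219. Reaching 789 requires tariff = 190, outside [-4, 14].
Intervening on subsidy: output = 33*subsidy - 168. Reaching 789 requires subsidy = 29, outside [-4, 14].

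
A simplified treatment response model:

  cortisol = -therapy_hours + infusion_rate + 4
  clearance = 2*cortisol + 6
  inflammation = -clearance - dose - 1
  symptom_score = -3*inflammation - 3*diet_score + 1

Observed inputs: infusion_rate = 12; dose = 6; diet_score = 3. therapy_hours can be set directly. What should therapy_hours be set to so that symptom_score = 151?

Substituting into the cortisol equation gives cortisol = -therapy_hours + 16.
So clearance = -2*therapy_hours + 38.
inflammation becomes 2*therapy_hours - 45.
Substituting into the symptom_score equation gives symptom_score = -6*therapy_hours + 127.
Solve -6*therapy_hours + 127 = 151: therapy_hours = (151 - 127) / -6 = -4.

therapy_hours = -4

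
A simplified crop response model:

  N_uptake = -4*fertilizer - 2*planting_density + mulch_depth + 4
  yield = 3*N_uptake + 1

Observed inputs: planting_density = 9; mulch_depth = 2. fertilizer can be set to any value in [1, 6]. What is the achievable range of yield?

Substituting into the N_uptake equation gives N_uptake = -4*fertilizer - 12.
yield becomes -12*fertilizer - 35.
Linear in fertilizer, so extremes are at the endpoints: fertilizer = 1 gives yield = -47; fertilizer = 6 gives yield = -107.

-107 to -47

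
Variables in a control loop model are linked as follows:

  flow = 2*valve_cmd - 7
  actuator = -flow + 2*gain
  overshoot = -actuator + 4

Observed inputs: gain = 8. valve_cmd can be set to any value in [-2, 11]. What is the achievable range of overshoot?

Substituting into the actuator equation gives actuator = -2*valve_cmd + 23.
This gives overshoot = 2*valve_cmd - 19.
Linear in valve_cmd, so extremes are at the endpoints: valve_cmd = -2 gives overshoot = -23; valve_cmd = 11 gives overshoot = 3.

-23 to 3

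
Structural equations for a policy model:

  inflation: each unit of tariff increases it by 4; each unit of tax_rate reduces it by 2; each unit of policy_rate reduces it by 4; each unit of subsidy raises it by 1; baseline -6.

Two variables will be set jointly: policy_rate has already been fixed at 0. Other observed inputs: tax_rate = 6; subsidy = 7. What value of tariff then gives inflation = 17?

With policy_rate held at 0:
Substituting into the inflation equation gives inflation = 4*tariff - 11.
Solve 4*tariff - 11 = 17: tariff = (17 + 11) / 4 = 7.

tariff = 7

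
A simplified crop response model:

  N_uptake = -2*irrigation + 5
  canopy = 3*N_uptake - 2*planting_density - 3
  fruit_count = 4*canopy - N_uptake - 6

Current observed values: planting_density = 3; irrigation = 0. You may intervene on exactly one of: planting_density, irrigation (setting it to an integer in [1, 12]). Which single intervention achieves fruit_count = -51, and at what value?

set planting_density = 11

Intervening on planting_density: with other inputs at their observed values, fruit_count = -8*planting_density + 37. Solving for -51 gives planting_density = 11, within [1, 12].
Intervening on irrigation: fruit_count = -22*irrigation + 13. Reaching -51 requires irrigation = 32/11, not an integer.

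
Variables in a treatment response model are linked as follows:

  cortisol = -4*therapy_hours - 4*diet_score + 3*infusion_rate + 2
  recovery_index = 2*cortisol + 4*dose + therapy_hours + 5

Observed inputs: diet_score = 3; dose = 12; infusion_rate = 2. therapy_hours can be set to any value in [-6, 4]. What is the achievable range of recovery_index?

17 to 87

Substituting into the cortisol equation gives cortisol = -4*therapy_hours - 4.
Substituting into the recovery_index equation gives recovery_index = -7*therapy_hours + 45.
Linear in therapy_hours, so extremes are at the endpoints: therapy_hours = -6 gives recovery_index = 87; therapy_hours = 4 gives recovery_index = 17.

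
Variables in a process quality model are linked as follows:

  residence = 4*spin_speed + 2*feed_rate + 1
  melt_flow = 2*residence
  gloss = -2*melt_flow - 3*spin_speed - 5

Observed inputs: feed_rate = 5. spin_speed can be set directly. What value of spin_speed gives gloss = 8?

Substituting into the residence equation gives residence = 4*spin_speed + 11.
Substituting into the melt_flow equation gives melt_flow = 8*spin_speed + 22.
Substituting into the gloss equation gives gloss = -19*spin_speed - 49.
Solve -19*spin_speed - 49 = 8: spin_speed = (8 + 49) / -19 = -3.

spin_speed = -3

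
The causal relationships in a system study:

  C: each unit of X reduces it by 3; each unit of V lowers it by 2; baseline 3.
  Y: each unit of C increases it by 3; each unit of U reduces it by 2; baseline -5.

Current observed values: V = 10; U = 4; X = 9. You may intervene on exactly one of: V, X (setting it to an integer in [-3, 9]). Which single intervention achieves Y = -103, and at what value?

Intervening on V: with other inputs at their observed values, Y = -6*V - 85. Solving for -103 gives V = 3, within [-3, 9].
Intervening on X: Y = -9*X - 64. Reaching -103 requires X = 13/3, not an integer.

set V = 3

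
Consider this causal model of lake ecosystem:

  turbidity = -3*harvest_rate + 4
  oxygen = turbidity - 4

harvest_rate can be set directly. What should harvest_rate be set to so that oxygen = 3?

harvest_rate = -1

Substituting into the oxygen equation gives oxygen = -3*harvest_rate.
Solve -3*harvest_rate = 3: harvest_rate = 3 / -3 = -1.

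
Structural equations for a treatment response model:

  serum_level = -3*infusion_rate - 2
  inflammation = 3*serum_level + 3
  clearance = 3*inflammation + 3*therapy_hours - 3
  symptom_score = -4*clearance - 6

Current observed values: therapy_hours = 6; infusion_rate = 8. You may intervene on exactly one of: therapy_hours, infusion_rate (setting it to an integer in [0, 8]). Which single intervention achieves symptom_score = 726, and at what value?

Intervening on therapy_hours: symptom_score = -12*therapy_hours + 906. Reaching 726 requires therapy_hours = 15, outside [0, 8].
Intervening on infusion_rate: with other inputs at their observed values, symptom_score = 108*infusion_rate - 30. Solving for 726 gives infusion_rate = 7, within [0, 8].

set infusion_rate = 7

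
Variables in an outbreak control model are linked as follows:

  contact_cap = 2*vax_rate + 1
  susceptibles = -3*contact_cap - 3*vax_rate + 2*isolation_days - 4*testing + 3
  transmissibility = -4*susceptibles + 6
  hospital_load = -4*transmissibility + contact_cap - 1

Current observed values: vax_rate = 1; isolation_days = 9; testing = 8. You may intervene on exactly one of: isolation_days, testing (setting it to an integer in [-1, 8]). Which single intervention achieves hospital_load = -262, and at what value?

Intervening on isolation_days: hospital_load = 32*isolation_days - 678. Reaching -262 requires isolation_days = 13, outside [-1, 8].
Intervening on testing: with other inputs at their observed values, hospital_load = -64*testing + 122. Solving for -262 gives testing = 6, within [-1, 8].

set testing = 6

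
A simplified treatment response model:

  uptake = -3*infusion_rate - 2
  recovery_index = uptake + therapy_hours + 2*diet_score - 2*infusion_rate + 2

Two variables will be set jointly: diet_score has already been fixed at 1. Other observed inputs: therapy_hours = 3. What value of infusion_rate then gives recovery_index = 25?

With diet_score held at 1:
Substituting into the recovery_index equation gives recovery_index = -5*infusion_rate + 5.
Solve -5*infusion_rate + 5 = 25: infusion_rate = (25 - 5) / -5 = -4.

infusion_rate = -4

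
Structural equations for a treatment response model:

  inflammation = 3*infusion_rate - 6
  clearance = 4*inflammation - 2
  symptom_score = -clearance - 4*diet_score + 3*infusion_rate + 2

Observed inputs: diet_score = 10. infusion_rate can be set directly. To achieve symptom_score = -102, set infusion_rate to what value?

Substituting into the clearance equation gives clearance = 12*infusion_rate - 26.
This gives symptom_score = -9*infusion_rate - 12.
Solve -9*infusion_rate - 12 = -102: infusion_rate = (-102 + 12) / -9 = 10.

infusion_rate = 10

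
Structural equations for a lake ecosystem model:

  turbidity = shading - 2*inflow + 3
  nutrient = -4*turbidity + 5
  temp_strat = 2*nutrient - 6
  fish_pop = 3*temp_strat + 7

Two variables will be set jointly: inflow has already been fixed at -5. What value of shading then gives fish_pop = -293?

With inflow held at -5:
Substituting into the turbidity equation gives turbidity = shading + 13.
Substituting into the nutrient equation gives nutrient = -4*shading - 47.
Substituting into the temp_strat equation gives temp_strat = -8*shading - 100.
So fish_pop = -24*shading - 293.
Solve -24*shading - 293 = -293: shading = (-293 + 293) / -24 = 0.

shading = 0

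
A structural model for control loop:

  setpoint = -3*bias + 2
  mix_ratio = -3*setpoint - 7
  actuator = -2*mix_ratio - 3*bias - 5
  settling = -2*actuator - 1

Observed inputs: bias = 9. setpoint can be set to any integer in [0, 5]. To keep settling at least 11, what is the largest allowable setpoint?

Intervening on setpoint fixes its value directly, overriding its dependence on bias.
Substituting into the actuator equation gives actuator = 6*setpoint - 18.
Substituting into the settling equation gives settling = -12*setpoint + 35.
Require -12*setpoint + 35 ≥ 11, so setpoint ≤ 2.
The largest integer in [0, 5] satisfying this is 2.

setpoint = 2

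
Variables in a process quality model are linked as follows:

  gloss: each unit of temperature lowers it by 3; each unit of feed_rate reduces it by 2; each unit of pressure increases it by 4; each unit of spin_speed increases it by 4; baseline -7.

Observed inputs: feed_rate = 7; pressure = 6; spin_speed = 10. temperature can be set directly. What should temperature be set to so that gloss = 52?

Substituting into the gloss equation gives gloss = -3*temperature + 43.
Solve -3*temperature + 43 = 52: temperature = (52 - 43) / -3 = -3.

temperature = -3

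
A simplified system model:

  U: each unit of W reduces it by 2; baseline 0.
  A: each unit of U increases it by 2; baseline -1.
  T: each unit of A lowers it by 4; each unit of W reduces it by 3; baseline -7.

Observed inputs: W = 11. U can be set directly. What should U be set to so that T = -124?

Intervening on U fixes its value directly, overriding its dependence on W.
Substituting into the T equation gives T = -8*U - 36.
Solve -8*U - 36 = -124: U = (-124 + 36) / -8 = 11.

U = 11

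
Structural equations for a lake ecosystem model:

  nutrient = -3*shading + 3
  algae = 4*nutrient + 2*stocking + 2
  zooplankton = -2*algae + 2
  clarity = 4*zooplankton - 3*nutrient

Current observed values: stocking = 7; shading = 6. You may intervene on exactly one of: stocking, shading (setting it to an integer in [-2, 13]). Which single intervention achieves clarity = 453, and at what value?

set stocking = 4

Intervening on stocking: with other inputs at their observed values, clarity = -16*stocking + 517. Solving for 453 gives stocking = 4, within [-2, 13].
Intervening on shading: clarity = 105*shading - 225. Reaching 453 requires shading = 226/35, not an integer.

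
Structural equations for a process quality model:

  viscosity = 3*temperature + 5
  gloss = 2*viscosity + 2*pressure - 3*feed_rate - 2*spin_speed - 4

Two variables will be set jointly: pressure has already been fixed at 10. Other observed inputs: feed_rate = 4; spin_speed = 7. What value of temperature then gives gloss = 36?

temperature = 6

With pressure held at 10:
Substituting into the gloss equation gives gloss = 6*temperature.
Solve 6*temperature = 36: temperature = 36 / 6 = 6.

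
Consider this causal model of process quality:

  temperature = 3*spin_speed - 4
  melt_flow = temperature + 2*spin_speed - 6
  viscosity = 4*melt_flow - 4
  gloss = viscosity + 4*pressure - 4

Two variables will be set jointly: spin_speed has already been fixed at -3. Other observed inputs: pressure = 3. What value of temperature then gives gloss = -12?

temperature = 8

With spin_speed held at -3:
Intervening on temperature fixes its value directly, overriding its dependence on spin_speed.
Substituting into the melt_flow equation gives melt_flow = temperature - 12.
Substituting into the viscosity equation gives viscosity = 4*temperature - 52.
gloss becomes 4*temperature - 44.
Solve 4*temperature - 44 = -12: temperature = (-12 + 44) / 4 = 8.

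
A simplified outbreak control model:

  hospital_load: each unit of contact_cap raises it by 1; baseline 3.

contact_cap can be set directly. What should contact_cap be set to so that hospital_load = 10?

Solve contact_cap + 3 = 10: contact_cap = (10 - 3) / 1 = 7.

contact_cap = 7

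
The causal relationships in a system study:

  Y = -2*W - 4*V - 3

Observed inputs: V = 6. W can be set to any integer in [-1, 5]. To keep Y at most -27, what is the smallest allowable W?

Substituting into the Y equation gives Y = -2*W - 27.
Require -2*W - 27 ≤ -27, so W ≥ 0.
The smallest integer in [-1, 5] satisfying this is 0.

W = 0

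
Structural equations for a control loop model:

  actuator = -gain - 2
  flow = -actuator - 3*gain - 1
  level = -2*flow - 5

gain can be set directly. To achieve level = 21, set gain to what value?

gain = 7

Substituting into the flow equation gives flow = -2*gain + 1.
Substituting into the level equation gives level = 4*gain - 7.
Solve 4*gain - 7 = 21: gain = (21 + 7) / 4 = 7.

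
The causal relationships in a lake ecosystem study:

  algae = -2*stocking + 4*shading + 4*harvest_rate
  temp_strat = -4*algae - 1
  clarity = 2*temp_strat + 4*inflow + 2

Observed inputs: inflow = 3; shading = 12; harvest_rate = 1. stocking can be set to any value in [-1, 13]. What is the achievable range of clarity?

-420 to -196

Substituting into the algae equation gives algae = -2*stocking + 52.
Substituting into the temp_strat equation gives temp_strat = 8*stocking - 209.
Substituting into the clarity equation gives clarity = 16*stocking - 404.
Linear in stocking, so extremes are at the endpoints: stocking = -1 gives clarity = -420; stocking = 13 gives clarity = -196.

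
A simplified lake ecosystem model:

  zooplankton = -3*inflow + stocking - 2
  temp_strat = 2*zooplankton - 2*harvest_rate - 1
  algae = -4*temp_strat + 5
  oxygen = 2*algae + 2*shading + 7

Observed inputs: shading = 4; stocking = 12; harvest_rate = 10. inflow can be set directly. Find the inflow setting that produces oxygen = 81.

Substituting into the zooplankton equation gives zooplankton = -3*inflow + 10.
temp_strat becomes -6*inflow - 1.
Substituting into the algae equation gives algae = 24*inflow + 9.
oxygen becomes 48*inflow + 33.
Solve 48*inflow + 33 = 81: inflow = (81 - 33) / 48 = 1.

inflow = 1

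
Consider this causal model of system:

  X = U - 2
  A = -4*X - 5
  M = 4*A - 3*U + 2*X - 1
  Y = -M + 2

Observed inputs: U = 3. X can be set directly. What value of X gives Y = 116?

Intervening on X fixes its value directly, overriding its dependence on U.
Substituting into the M equation gives M = -14*X - 30.
Substituting into the Y equation gives Y = 14*X + 32.
Solve 14*X + 32 = 116: X = (116 - 32) / 14 = 6.

X = 6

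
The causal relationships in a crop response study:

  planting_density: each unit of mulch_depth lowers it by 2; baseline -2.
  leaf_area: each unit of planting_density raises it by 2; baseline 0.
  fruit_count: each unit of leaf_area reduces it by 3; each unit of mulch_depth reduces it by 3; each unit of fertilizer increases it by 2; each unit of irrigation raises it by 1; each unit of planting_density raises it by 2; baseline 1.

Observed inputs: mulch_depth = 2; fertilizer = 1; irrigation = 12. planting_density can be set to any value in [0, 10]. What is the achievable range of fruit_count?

Intervening on planting_density fixes its value directly, overriding its dependence on mulch_depth.
Substituting into the fruit_count equation gives fruit_count = -4*planting_density + 9.
Linear in planting_density, so extremes are at the endpoints: planting_density = 0 gives fruit_count = 9; planting_density = 10 gives fruit_count = -31.

-31 to 9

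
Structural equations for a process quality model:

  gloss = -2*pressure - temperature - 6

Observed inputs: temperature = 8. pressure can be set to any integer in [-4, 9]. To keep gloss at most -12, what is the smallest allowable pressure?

pressure = -1

Substituting into the gloss equation gives gloss = -2*pressure - 14.
Require -2*pressure - 14 ≤ -12, so pressure ≥ -1.
The smallest integer in [-4, 9] satisfying this is -1.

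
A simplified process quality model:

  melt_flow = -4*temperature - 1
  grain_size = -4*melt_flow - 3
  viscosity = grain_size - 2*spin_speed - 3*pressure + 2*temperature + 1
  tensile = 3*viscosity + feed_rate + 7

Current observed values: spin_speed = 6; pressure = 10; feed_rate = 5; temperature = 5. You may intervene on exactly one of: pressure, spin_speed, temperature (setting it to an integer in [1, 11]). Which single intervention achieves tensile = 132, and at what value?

Intervening on pressure: tensile = -9*pressure + 252. Reaching 132 requires pressure = 40/3, not an integer.
Intervening on spin_speed: with other inputs at their observed values, tensile = -6*spin_speed + 198. Solving for 132 gives spin_speed = 11, within [1, 11].
Intervening on temperature: tensile = 54*temperature - 108. Reaching 132 requires temperature = 40/9, not an integer.

set spin_speed = 11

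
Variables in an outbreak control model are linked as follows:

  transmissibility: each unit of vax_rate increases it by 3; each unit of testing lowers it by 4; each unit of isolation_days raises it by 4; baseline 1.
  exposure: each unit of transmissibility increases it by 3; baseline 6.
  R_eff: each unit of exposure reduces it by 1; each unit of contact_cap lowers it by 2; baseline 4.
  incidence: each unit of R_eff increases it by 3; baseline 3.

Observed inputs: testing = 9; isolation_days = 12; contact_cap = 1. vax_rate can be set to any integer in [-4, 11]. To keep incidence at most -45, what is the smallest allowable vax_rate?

vax_rate = -3

Substituting into the transmissibility equation gives transmissibility = 3*vax_rate + 13.
Substituting into the exposure equation gives exposure = 9*vax_rate + 45.
Substituting into the R_eff equation gives R_eff = -9*vax_rate - 43.
So incidence = -27*vax_rate - 126.
Require -27*vax_rate - 126 ≤ -45, so vax_rate ≥ -3.
The smallest integer in [-4, 11] satisfying this is -3.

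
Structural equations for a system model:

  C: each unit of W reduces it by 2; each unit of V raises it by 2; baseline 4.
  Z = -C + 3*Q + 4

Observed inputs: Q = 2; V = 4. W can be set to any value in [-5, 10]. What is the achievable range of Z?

-12 to 18

Substituting into the C equation gives C = -2*W + 12.
So Z = 2*W - 2.
Linear in W, so extremes are at the endpoints: W = -5 gives Z = -12; W = 10 gives Z = 18.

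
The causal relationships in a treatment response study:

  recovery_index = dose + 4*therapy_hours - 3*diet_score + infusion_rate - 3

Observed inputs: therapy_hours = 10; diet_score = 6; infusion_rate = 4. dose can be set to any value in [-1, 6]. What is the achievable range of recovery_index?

Substituting into the recovery_index equation gives recovery_index = dose + 23.
Linear in dose, so extremes are at the endpoints: dose = -1 gives recovery_index = 22; dose = 6 gives recovery_index = 29.

22 to 29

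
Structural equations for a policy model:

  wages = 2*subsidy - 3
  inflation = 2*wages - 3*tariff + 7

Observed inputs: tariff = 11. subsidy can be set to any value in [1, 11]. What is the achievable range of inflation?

Substituting into the inflation equation gives inflation = 4*subsidy - 32.
Linear in subsidy, so extremes are at the endpoints: subsidy = 1 gives inflation = -28; subsidy = 11 gives inflation = 12.

-28 to 12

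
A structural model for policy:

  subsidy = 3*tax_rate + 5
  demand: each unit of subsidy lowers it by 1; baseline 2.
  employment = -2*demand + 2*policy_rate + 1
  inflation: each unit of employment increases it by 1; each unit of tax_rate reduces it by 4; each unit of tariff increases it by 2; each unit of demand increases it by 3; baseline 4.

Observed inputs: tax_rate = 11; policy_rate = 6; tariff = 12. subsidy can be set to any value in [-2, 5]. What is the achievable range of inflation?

Intervening on subsidy fixes its value directly, overriding its dependence on tax_rate.
Substituting into the employment equation gives employment = 2*subsidy + 9.
So inflation = -subsidy - 1.
Linear in subsidy, so extremes are at the endpoints: subsidy = -2 gives inflation = 1; subsidy = 5 gives inflation = -6.

-6 to 1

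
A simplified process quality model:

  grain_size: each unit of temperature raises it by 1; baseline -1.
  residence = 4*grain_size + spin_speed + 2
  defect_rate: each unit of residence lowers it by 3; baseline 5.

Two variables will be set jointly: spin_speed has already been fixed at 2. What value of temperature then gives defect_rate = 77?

With spin_speed held at 2:
Substituting into the residence equation gives residence = 4*temperature.
Substituting into the defect_rate equation gives defect_rate = -12*temperature + 5.
Solve -12*temperature + 5 = 77: temperature = (77 - 5) / -12 = -6.

temperature = -6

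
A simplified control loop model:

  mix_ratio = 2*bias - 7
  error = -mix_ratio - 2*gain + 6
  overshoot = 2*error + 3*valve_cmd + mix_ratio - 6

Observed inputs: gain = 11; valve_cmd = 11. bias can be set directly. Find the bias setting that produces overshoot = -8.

bias = 5

Substituting into the error equation gives error = -2*bias - 9.
So overshoot = -2*bias + 2.
Solve -2*bias + 2 = -8: bias = (-8 - 2) / -2 = 5.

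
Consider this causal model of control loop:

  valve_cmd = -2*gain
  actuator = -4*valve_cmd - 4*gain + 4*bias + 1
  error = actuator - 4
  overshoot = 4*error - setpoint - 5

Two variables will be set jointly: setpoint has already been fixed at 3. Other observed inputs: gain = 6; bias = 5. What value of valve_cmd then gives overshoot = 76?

valve_cmd = -7

With setpoint held at 3:
Intervening on valve_cmd fixes its value directly, overriding its dependence on gain.
Substituting into the actuator equation gives actuator = -4*valve_cmd - 3.
error becomes -4*valve_cmd - 7.
This gives overshoot = -16*valve_cmd - 36.
Solve -16*valve_cmd - 36 = 76: valve_cmd = (76 + 36) / -16 = -7.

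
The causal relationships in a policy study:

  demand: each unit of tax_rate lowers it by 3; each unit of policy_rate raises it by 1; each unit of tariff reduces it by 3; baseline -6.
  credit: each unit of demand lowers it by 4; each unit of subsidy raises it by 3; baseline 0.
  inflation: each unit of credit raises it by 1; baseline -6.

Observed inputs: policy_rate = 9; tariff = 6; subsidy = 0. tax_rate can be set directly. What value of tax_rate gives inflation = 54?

tax_rate = 0

Substituting into the demand equation gives demand = -3*tax_rate - 15.
Substituting into the credit equation gives credit = 12*tax_rate + 60.
Substituting into the inflation equation gives inflation = 12*tax_rate + 54.
Solve 12*tax_rate + 54 = 54: tax_rate = (54 - 54) / 12 = 0.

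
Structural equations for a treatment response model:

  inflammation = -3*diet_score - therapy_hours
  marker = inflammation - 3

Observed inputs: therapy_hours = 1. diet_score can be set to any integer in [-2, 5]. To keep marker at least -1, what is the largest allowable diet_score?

diet_score = -1

Substituting into the inflammation equation gives inflammation = -3*diet_score - 1.
Substituting into the marker equation gives marker = -3*diet_score - 4.
Require -3*diet_score - 4 ≥ -1, so diet_score ≤ -1.
The largest integer in [-2, 5] satisfying this is -1.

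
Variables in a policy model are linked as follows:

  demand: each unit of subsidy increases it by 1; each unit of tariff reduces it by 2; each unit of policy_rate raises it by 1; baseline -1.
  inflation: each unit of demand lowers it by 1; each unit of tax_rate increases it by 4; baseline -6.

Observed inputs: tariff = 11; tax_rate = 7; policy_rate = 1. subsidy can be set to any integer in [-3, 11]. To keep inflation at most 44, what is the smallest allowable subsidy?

Substituting into the demand equation gives demand = subsidy - 22.
Substituting into the inflation equation gives inflation = -subsidy + 44.
Require -subsidy + 44 ≤ 44, so subsidy ≥ 0.
The smallest integer in [-3, 11] satisfying this is 0.

subsidy = 0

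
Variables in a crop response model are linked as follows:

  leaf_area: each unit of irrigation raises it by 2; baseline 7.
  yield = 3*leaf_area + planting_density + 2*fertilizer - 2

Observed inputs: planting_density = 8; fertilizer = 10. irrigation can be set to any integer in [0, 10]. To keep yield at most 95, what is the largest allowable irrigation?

irrigation = 8

Substituting into the yield equation gives yield = 6*irrigation + 47.
Require 6*irrigation + 47 ≤ 95, so irrigation ≤ 8.
The largest integer in [0, 10] satisfying this is 8.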